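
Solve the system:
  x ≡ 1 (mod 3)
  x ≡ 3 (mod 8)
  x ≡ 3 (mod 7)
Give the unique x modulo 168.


Moduli 3, 8, 7 are pairwise coprime; by CRT there is a unique solution modulo M = 3 · 8 · 7 = 168.
Solve pairwise, accumulating the modulus:
  Start with x ≡ 1 (mod 3).
  Combine with x ≡ 3 (mod 8): since gcd(3, 8) = 1, we get a unique residue mod 24.
    Write x = 1 + 3·t and substitute into x ≡ 3 (mod 8): 3·t ≡ 3 − 1 = 2 (mod 8).
    The inverse of 3 mod 8 is 3 (since 3·3 = 9 = 1·8 + 1), so t ≡ 3·2 = 6 ≡ 6 (mod 8).
    Then x = 1 + 3·6 = 19, valid modulo lcm(3, 8) = 24: x ≡ 19 (mod 24).
  Combine with x ≡ 3 (mod 7): since gcd(24, 7) = 1, we get a unique residue mod 168.
    Write x = 19 + 24·t and substitute into x ≡ 3 (mod 7): 24·t ≡ 3 − 19 = -16 (mod 7).
    Reduce coefficients mod 7: 3·t ≡ 5 (mod 7).
    The inverse of 3 mod 7 is 5 (since 3·5 = 15 = 2·7 + 1), so t ≡ 5·5 = 25 ≡ 4 (mod 7).
    Then x = 19 + 24·4 = 115, valid modulo lcm(24, 7) = 168: x ≡ 115 (mod 168).
Verify: 115 mod 3 = 1 ✓, 115 mod 8 = 3 ✓, 115 mod 7 = 3 ✓.

x ≡ 115 (mod 168).


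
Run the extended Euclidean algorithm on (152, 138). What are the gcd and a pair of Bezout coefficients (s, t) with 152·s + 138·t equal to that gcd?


Euclidean algorithm on (152, 138) — divide until remainder is 0:
  152 = 1 · 138 + 14
  138 = 9 · 14 + 12
  14 = 1 · 12 + 2
  12 = 6 · 2 + 0
gcd(152, 138) = 2.
Track Bezout coefficients alongside the remainders: start with r₀ = 152 = a·1 + b·0 (s = 1, t = 0) and r₁ = 138 = a·0 + b·1 (s = 0, t = 1); each new remainder r_{k+1} = r_{k-1} − q_k·r_k inherits s_{k+1} = s_{k-1} − q_k·s_k, t_{k+1} = t_{k-1} − q_k·t_k, so r_k = a·s_k + b·t_k at every step:
  q = 1: r = 14, s = 1 − 1·0 = 1, t = 0 − 1·1 = -1  (check: 152·1 + 138·(-1) = 14)
  q = 9: r = 12, s = 0 − 9·1 = -9, t = 1 − 9·(-1) = 10  (check: 152·(-9) + 138·10 = 12)
  q = 1: r = 2, s = 1 − 1·(-9) = 10, t = -1 − 1·10 = -11  (check: 152·10 + 138·(-11) = 2)
The row with r = 2 (the gcd) gives the Bezout coefficients s = 10, t = -11.
Result: 152 · (10) + 138 · (-11) = 2.

gcd(152, 138) = 2; s = 10, t = -11 (check: 152·10 + 138·(-11) = 2).


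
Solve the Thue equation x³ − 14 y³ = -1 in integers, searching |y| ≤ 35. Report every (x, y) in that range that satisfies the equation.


The equation is x³ - 14y³ = -1. For fixed y, x³ = 14·y³ − 1, so a solution requires the RHS to be a perfect cube.
Strategy: iterate y from -35 to 35, compute RHS = 14·y³ − 1, and check whether it is a (positive or negative) perfect cube.
Check small values of y:
  y = 0: RHS = -1 = (-1)³ ⇒ x = -1 works.
  y = 1: RHS = 13 is not a perfect cube.
  y = -1: RHS = -15 is not a perfect cube.
  y = 2: RHS = 111 is not a perfect cube.
  y = -2: RHS = -113 is not a perfect cube.
  y = 3: RHS = 377 is not a perfect cube.
  y = -3: RHS = -379 is not a perfect cube.
Continuing the search up to |y| = 35 finds no further solutions beyond those listed.
Collected solutions: (-1, 0).

Solutions (with |y| ≤ 35): (-1, 0).


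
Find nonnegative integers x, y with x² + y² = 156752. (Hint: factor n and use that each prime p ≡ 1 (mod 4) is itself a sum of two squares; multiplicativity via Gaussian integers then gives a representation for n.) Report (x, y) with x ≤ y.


Step 1: Factor n = 156752 = 2^4 · 97 · 101.
Step 2: Check the mod-4 condition on each prime factor: 2 = 2 (special); 97 ≡ 1 (mod 4), exponent 1; 101 ≡ 1 (mod 4), exponent 1.
All primes ≡ 3 (mod 4) appear to even exponent (or don't appear), so by the two-squares theorem n IS expressible as a sum of two squares.
Step 3: Build a representation. Group n = k² · m with k = 4 and m = 97 · 101 = 9797 (a product of primes ≡ 1 (mod 4)); a representation of m scales to one of n via (k·x)² + (k·y)² = k²(x² + y²). Each prime p ≡ 1 (mod 4) is itself a sum of two squares; find a² by testing p − a² for a perfect square:
  97: 97 − 1² = 96, 97 − 2² = 93, 97 − 3² = 88, 97 − 4² = 81 = 9² ⇒ 97 = 4² + 9².
  101: 101 − 1² = 100 = 10² ⇒ 101 = 1² + 10².
  Combine using the Brahmagupta–Fibonacci identity (a² + b²)(c² + d²) = (ac − bd)² + (ad + bc)² = (ac + bd)² + (ad − bc)²:
  97 · 101 = 9797: from (4² + 9²)(1² + 10²), take (4·1 − 9·10, 4·10 + 9·1) = (4 − 90, 40 + 9) = (-86, 49); dropping signs (only squares matter) gives (86, 49); check 86² + 49² = 7396 + 2401 = 9797 ✓.
  Scale by k = 4: (4·86, 4·49) = (344, 196).
Step 4: Order so x ≤ y and verify: 196² + 344² = 38416 + 118336 = 156752 = n. ✓

n = 156752 = 196² + 344² (one valid representation with x ≤ y).


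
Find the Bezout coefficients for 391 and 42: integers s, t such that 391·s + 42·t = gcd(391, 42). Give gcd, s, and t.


Euclidean algorithm on (391, 42) — divide until remainder is 0:
  391 = 9 · 42 + 13
  42 = 3 · 13 + 3
  13 = 4 · 3 + 1
  3 = 3 · 1 + 0
gcd(391, 42) = 1.
Track Bezout coefficients alongside the remainders: start with r₀ = 391 = a·1 + b·0 (s = 1, t = 0) and r₁ = 42 = a·0 + b·1 (s = 0, t = 1); each new remainder r_{k+1} = r_{k-1} − q_k·r_k inherits s_{k+1} = s_{k-1} − q_k·s_k, t_{k+1} = t_{k-1} − q_k·t_k, so r_k = a·s_k + b·t_k at every step:
  q = 9: r = 13, s = 1 − 9·0 = 1, t = 0 − 9·1 = -9  (check: 391·1 + 42·(-9) = 13)
  q = 3: r = 3, s = 0 − 3·1 = -3, t = 1 − 3·(-9) = 28  (check: 391·(-3) + 42·28 = 3)
  q = 4: r = 1, s = 1 − 4·(-3) = 13, t = -9 − 4·28 = -121  (check: 391·13 + 42·(-121) = 1)
The row with r = 1 (the gcd) gives the Bezout coefficients s = 13, t = -121.
Result: 391 · (13) + 42 · (-121) = 1.

gcd(391, 42) = 1; s = 13, t = -121 (check: 391·13 + 42·(-121) = 1).


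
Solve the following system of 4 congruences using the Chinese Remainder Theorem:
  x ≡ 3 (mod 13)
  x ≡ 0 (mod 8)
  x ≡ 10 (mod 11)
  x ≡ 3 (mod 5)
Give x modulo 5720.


Product of moduli M = 13 · 8 · 11 · 5 = 5720.
Merge one congruence at a time:
  Start: x ≡ 3 (mod 13).
  Combine with x ≡ 0 (mod 8); new modulus lcm = 104.
    Write x = 3 + 13·t and substitute into x ≡ 0 (mod 8): 13·t ≡ 0 − 3 = -3 (mod 8).
    Reduce coefficients mod 8: 5·t ≡ 5 (mod 8).
    The inverse of 5 mod 8 is 5 (since 5·5 = 25 = 3·8 + 1), so t ≡ 5·5 = 25 ≡ 1 (mod 8).
    Then x = 3 + 13·1 = 16, valid modulo lcm(13, 8) = 104: x ≡ 16 (mod 104).
  Combine with x ≡ 10 (mod 11); new modulus lcm = 1144.
    Write x = 16 + 104·t and substitute into x ≡ 10 (mod 11): 104·t ≡ 10 − 16 = -6 (mod 11).
    Reduce coefficients mod 11: 5·t ≡ 5 (mod 11).
    The inverse of 5 mod 11 is 9 (since 5·9 = 45 = 4·11 + 1), so t ≡ 9·5 = 45 ≡ 1 (mod 11).
    Then x = 16 + 104·1 = 120, valid modulo lcm(104, 11) = 1144: x ≡ 120 (mod 1144).
  Combine with x ≡ 3 (mod 5); new modulus lcm = 5720.
    Write x = 120 + 1144·t and substitute into x ≡ 3 (mod 5): 1144·t ≡ 3 − 120 = -117 (mod 5).
    Reduce coefficients mod 5: 4·t ≡ 3 (mod 5).
    The inverse of 4 mod 5 is 4 (since 4·4 = 16 = 3·5 + 1), so t ≡ 4·3 = 12 ≡ 2 (mod 5).
    Then x = 120 + 1144·2 = 2408, valid modulo lcm(1144, 5) = 5720: x ≡ 2408 (mod 5720).
Verify against each original: 2408 mod 13 = 3, 2408 mod 8 = 0, 2408 mod 11 = 10, 2408 mod 5 = 3.

x ≡ 2408 (mod 5720).


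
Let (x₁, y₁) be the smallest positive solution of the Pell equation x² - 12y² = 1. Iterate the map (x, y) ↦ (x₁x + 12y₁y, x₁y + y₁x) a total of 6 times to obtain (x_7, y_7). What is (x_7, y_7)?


Step 1: Find the fundamental solution (x₁, y₁) of x² - 12y² = 1.
  Expand √12 as a continued fraction. a₀ = ⌊√12⌋ = 3; iterate m_{k+1} = d_k·a_k − m_k, d_{k+1} = (12 − m_{k+1}²)/d_k, a_{k+1} = ⌊(a₀ + m_{k+1})/d_{k+1}⌋ (starting m₀ = 0, d₀ = 1), with convergents p_k = a_k·p_{k-1} + p_{k-2}, q_k = a_k·q_{k-1} + q_{k-2} (p₋₁ = 1, q₋₁ = 0):
  k = 0: a₀ = 3; p₀/q₀ = 3/1; p₀² − 12·q₀² = 9 − 12 = -3.
  k = 1: m = 3, d = 3, a = ⌊(3 + 3)/3⌋ = 2; p/q = (2·3 + 1)/(2·1 + 0) = 7/2; p² − 12·q² = 49 − 48 = 1.
  The first convergent with p² − 12·q² = 1 gives the fundamental solution (x₁, y₁) = (7, 2).
Step 2: Apply the recurrence (x_{n+1}, y_{n+1}) = (x₁x_n + 12y₁y_n, x₁y_n + y₁x_n) repeatedly.
  From (x_1, y_1) = (7, 2): x_2 = 7·7 + 12·2·2 = 97; y_2 = 7·2 + 2·7 = 28.
  From (x_2, y_2) = (97, 28): x_3 = 7·97 + 12·2·28 = 1351; y_3 = 7·28 + 2·97 = 390.
  From (x_3, y_3) = (1351, 390): x_4 = 7·1351 + 12·2·390 = 18817; y_4 = 7·390 + 2·1351 = 5432.
  From (x_4, y_4) = (18817, 5432): x_5 = 7·18817 + 12·2·5432 = 262087; y_5 = 7·5432 + 2·18817 = 75658.
  From (x_5, y_5) = (262087, 75658): x_6 = 7·262087 + 12·2·75658 = 3650401; y_6 = 7·75658 + 2·262087 = 1053780.
  From (x_6, y_6) = (3650401, 1053780): x_7 = 7·3650401 + 12·2·1053780 = 50843527; y_7 = 7·1053780 + 2·3650401 = 14677262.
Step 3: Verify x_7² - 12·y_7² = 2585064237799729 - 2585064237799728 = 1 (should be 1). ✓

(x_1, y_1) = (7, 2); (x_7, y_7) = (50843527, 14677262).


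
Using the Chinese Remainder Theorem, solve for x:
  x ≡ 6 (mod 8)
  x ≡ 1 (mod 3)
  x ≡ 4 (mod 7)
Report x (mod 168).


Moduli 8, 3, 7 are pairwise coprime; by CRT there is a unique solution modulo M = 8 · 3 · 7 = 168.
Solve pairwise, accumulating the modulus:
  Start with x ≡ 6 (mod 8).
  Combine with x ≡ 1 (mod 3): since gcd(8, 3) = 1, we get a unique residue mod 24.
    Write x = 6 + 8·t and substitute into x ≡ 1 (mod 3): 8·t ≡ 1 − 6 = -5 (mod 3).
    Reduce coefficients mod 3: 2·t ≡ 1 (mod 3).
    The inverse of 2 mod 3 is 2 (since 2·2 = 4 = 1·3 + 1), so t ≡ 2·1 = 2 ≡ 2 (mod 3).
    Then x = 6 + 8·2 = 22, valid modulo lcm(8, 3) = 24: x ≡ 22 (mod 24).
  Combine with x ≡ 4 (mod 7): since gcd(24, 7) = 1, we get a unique residue mod 168.
    Write x = 22 + 24·t and substitute into x ≡ 4 (mod 7): 24·t ≡ 4 − 22 = -18 (mod 7).
    Reduce coefficients mod 7: 3·t ≡ 3 (mod 7).
    The inverse of 3 mod 7 is 5 (since 3·5 = 15 = 2·7 + 1), so t ≡ 5·3 = 15 ≡ 1 (mod 7).
    Then x = 22 + 24·1 = 46, valid modulo lcm(24, 7) = 168: x ≡ 46 (mod 168).
Verify: 46 mod 8 = 6 ✓, 46 mod 3 = 1 ✓, 46 mod 7 = 4 ✓.

x ≡ 46 (mod 168).


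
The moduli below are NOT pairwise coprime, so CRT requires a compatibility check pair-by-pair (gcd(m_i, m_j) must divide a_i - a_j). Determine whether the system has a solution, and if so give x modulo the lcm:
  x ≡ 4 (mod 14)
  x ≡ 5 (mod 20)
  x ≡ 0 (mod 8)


Moduli 14, 20, 8 are not pairwise coprime, so CRT works modulo lcm(m_i) when all pairwise compatibility conditions hold.
Pairwise compatibility: gcd(m_i, m_j) must divide a_i - a_j for every pair.
Merge one congruence at a time:
  Start: x ≡ 4 (mod 14).
  Combine with x ≡ 5 (mod 20): gcd(14, 20) = 2, and 5 - 4 = 1 is NOT divisible by 2.
    ⇒ system is inconsistent (no integer solution).

No solution (the system is inconsistent).


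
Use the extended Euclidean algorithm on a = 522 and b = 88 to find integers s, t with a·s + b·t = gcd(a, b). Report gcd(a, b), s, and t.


Euclidean algorithm on (522, 88) — divide until remainder is 0:
  522 = 5 · 88 + 82
  88 = 1 · 82 + 6
  82 = 13 · 6 + 4
  6 = 1 · 4 + 2
  4 = 2 · 2 + 0
gcd(522, 88) = 2.
Track Bezout coefficients alongside the remainders: start with r₀ = 522 = a·1 + b·0 (s = 1, t = 0) and r₁ = 88 = a·0 + b·1 (s = 0, t = 1); each new remainder r_{k+1} = r_{k-1} − q_k·r_k inherits s_{k+1} = s_{k-1} − q_k·s_k, t_{k+1} = t_{k-1} − q_k·t_k, so r_k = a·s_k + b·t_k at every step:
  q = 5: r = 82, s = 1 − 5·0 = 1, t = 0 − 5·1 = -5  (check: 522·1 + 88·(-5) = 82)
  q = 1: r = 6, s = 0 − 1·1 = -1, t = 1 − 1·(-5) = 6  (check: 522·(-1) + 88·6 = 6)
  q = 13: r = 4, s = 1 − 13·(-1) = 14, t = -5 − 13·6 = -83  (check: 522·14 + 88·(-83) = 4)
  q = 1: r = 2, s = -1 − 1·14 = -15, t = 6 − 1·(-83) = 89  (check: 522·(-15) + 88·89 = 2)
The row with r = 2 (the gcd) gives the Bezout coefficients s = -15, t = 89.
Result: 522 · (-15) + 88 · (89) = 2.

gcd(522, 88) = 2; s = -15, t = 89 (check: 522·(-15) + 88·89 = 2).


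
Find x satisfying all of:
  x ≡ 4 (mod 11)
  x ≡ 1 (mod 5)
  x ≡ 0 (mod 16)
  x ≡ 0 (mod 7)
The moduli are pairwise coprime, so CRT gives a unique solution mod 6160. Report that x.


Product of moduli M = 11 · 5 · 16 · 7 = 6160.
Merge one congruence at a time:
  Start: x ≡ 4 (mod 11).
  Combine with x ≡ 1 (mod 5); new modulus lcm = 55.
    Write x = 4 + 11·t and substitute into x ≡ 1 (mod 5): 11·t ≡ 1 − 4 = -3 (mod 5).
    Reduce coefficients mod 5: 1·t ≡ 2 (mod 5).
    So t ≡ 2 (mod 5).
    Then x = 4 + 11·2 = 26, valid modulo lcm(11, 5) = 55: x ≡ 26 (mod 55).
  Combine with x ≡ 0 (mod 16); new modulus lcm = 880.
    Write x = 26 + 55·t and substitute into x ≡ 0 (mod 16): 55·t ≡ 0 − 26 = -26 (mod 16).
    Reduce coefficients mod 16: 7·t ≡ 6 (mod 16).
    The inverse of 7 mod 16 is 7 (since 7·7 = 49 = 3·16 + 1), so t ≡ 7·6 = 42 ≡ 10 (mod 16).
    Then x = 26 + 55·10 = 576, valid modulo lcm(55, 16) = 880: x ≡ 576 (mod 880).
  Combine with x ≡ 0 (mod 7); new modulus lcm = 6160.
    Write x = 576 + 880·t and substitute into x ≡ 0 (mod 7): 880·t ≡ 0 − 576 = -576 (mod 7).
    Reduce coefficients mod 7: 5·t ≡ 5 (mod 7).
    The inverse of 5 mod 7 is 3 (since 5·3 = 15 = 2·7 + 1), so t ≡ 3·5 = 15 ≡ 1 (mod 7).
    Then x = 576 + 880·1 = 1456, valid modulo lcm(880, 7) = 6160: x ≡ 1456 (mod 6160).
Verify against each original: 1456 mod 11 = 4, 1456 mod 5 = 1, 1456 mod 16 = 0, 1456 mod 7 = 0.

x ≡ 1456 (mod 6160).


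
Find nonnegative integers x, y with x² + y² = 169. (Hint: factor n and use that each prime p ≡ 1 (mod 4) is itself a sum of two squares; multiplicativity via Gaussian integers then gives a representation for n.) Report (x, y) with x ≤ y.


Step 1: Factor n = 169 = 13^2.
Step 2: Check the mod-4 condition on each prime factor: 13 ≡ 1 (mod 4), exponent 2.
All primes ≡ 3 (mod 4) appear to even exponent (or don't appear), so by the two-squares theorem n IS expressible as a sum of two squares.
Step 3: Build a representation. Here n = 13 · 13 is a product of primes ≡ 1 (mod 4). Each prime p ≡ 1 (mod 4) is itself a sum of two squares; find a² by testing p − a² for a perfect square:
  13: 13 − 1² = 12, 13 − 2² = 9 = 3² ⇒ 13 = 2² + 3².
  Combine using the Brahmagupta–Fibonacci identity (a² + b²)(c² + d²) = (ac − bd)² + (ad + bc)² = (ac + bd)² + (ad − bc)²:
  13 · 13 = 169: from (2² + 3²)(2² + 3²), take (2·2 − 3·3, 2·3 + 3·2) = (4 − 9, 6 + 6) = (-5, 12); dropping signs (only squares matter) gives (5, 12); check 5² + 12² = 25 + 144 = 169 ✓.
Step 4: Order so x ≤ y and verify: 5² + 12² = 25 + 144 = 169 = n. ✓

n = 169 = 5² + 12² (one valid representation with x ≤ y).


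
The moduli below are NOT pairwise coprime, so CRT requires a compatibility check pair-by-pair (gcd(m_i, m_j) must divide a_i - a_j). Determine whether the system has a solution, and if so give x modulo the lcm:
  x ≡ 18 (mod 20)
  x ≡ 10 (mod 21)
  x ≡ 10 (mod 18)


Moduli 20, 21, 18 are not pairwise coprime, so CRT works modulo lcm(m_i) when all pairwise compatibility conditions hold.
Pairwise compatibility: gcd(m_i, m_j) must divide a_i - a_j for every pair.
Merge one congruence at a time:
  Start: x ≡ 18 (mod 20).
  Combine with x ≡ 10 (mod 21): gcd(20, 21) = 1; 10 - 18 = -8, which IS divisible by 1, so compatible.
    Write x = 18 + 20·t and substitute into x ≡ 10 (mod 21): 20·t ≡ 10 − 18 = -8 (mod 21).
    Reduce coefficients mod 21: 20·t ≡ 13 (mod 21).
    The inverse of 20 mod 21 is 20 (since 20·20 = 400 = 19·21 + 1), so t ≡ 20·13 = 260 ≡ 8 (mod 21).
    Then x = 18 + 20·8 = 178, valid modulo lcm(20, 21) = 420: x ≡ 178 (mod 420).
  Combine with x ≡ 10 (mod 18): gcd(420, 18) = 6; 10 - 178 = -168, which IS divisible by 6, so compatible.
    Write x = 178 + 420·t and substitute into x ≡ 10 (mod 18): 420·t ≡ 10 − 178 = -168 (mod 18).
    Divide the congruence (and modulus) by g = 6: 70·t ≡ -28 (mod 3).
    Reduce coefficients mod 3: 1·t ≡ 2 (mod 3).
    So t ≡ 2 (mod 3).
    Then x = 178 + 420·2 = 1018, valid modulo lcm(420, 18) = 1260: x ≡ 1018 (mod 1260).
Verify: 1018 mod 20 = 18, 1018 mod 21 = 10, 1018 mod 18 = 10.

x ≡ 1018 (mod 1260).


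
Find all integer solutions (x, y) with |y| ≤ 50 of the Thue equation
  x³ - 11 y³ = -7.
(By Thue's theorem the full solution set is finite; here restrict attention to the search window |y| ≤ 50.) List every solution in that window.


The equation is x³ - 11y³ = -7. For fixed y, x³ = 11·y³ − 7, so a solution requires the RHS to be a perfect cube.
Strategy: iterate y from -50 to 50, compute RHS = 11·y³ − 7, and check whether it is a (positive or negative) perfect cube.
Check small values of y:
  y = 0: RHS = -7 is not a perfect cube.
  y = 1: RHS = 4 is not a perfect cube.
  y = -1: RHS = -18 is not a perfect cube.
  y = 2: RHS = 81 is not a perfect cube.
  y = -2: RHS = -95 is not a perfect cube.
  y = 3: RHS = 290 is not a perfect cube.
  y = -3: RHS = -304 is not a perfect cube.
Continuing the search up to |y| = 50 finds no solutions either.
No (x, y) in the scanned range satisfies the equation.

No integer solutions with |y| ≤ 50.


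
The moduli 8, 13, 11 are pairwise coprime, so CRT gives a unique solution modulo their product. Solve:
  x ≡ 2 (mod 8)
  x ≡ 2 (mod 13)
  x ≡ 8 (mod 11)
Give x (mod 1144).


Moduli 8, 13, 11 are pairwise coprime; by CRT there is a unique solution modulo M = 8 · 13 · 11 = 1144.
Solve pairwise, accumulating the modulus:
  Start with x ≡ 2 (mod 8).
  Combine with x ≡ 2 (mod 13): since gcd(8, 13) = 1, we get a unique residue mod 104.
    Write x = 2 + 8·t and substitute into x ≡ 2 (mod 13): 8·t ≡ 2 − 2 = 0 (mod 13).
    The inverse of 8 mod 13 is 5 (since 8·5 = 40 = 3·13 + 1), so t ≡ 5·0 = 0 ≡ 0 (mod 13).
    Then x = 2 + 8·0 = 2, valid modulo lcm(8, 13) = 104: x ≡ 2 (mod 104).
  Combine with x ≡ 8 (mod 11): since gcd(104, 11) = 1, we get a unique residue mod 1144.
    Write x = 2 + 104·t and substitute into x ≡ 8 (mod 11): 104·t ≡ 8 − 2 = 6 (mod 11).
    Reduce coefficients mod 11: 5·t ≡ 6 (mod 11).
    The inverse of 5 mod 11 is 9 (since 5·9 = 45 = 4·11 + 1), so t ≡ 9·6 = 54 ≡ 10 (mod 11).
    Then x = 2 + 104·10 = 1042, valid modulo lcm(104, 11) = 1144: x ≡ 1042 (mod 1144).
Verify: 1042 mod 8 = 2 ✓, 1042 mod 13 = 2 ✓, 1042 mod 11 = 8 ✓.

x ≡ 1042 (mod 1144).


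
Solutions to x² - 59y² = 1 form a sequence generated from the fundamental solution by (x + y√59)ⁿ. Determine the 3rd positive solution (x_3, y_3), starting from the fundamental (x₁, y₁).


Step 1: Find the fundamental solution (x₁, y₁) of x² - 59y² = 1.
  Expand √59 as a continued fraction. a₀ = ⌊√59⌋ = 7; iterate m_{k+1} = d_k·a_k − m_k, d_{k+1} = (59 − m_{k+1}²)/d_k, a_{k+1} = ⌊(a₀ + m_{k+1})/d_{k+1}⌋ (starting m₀ = 0, d₀ = 1), with convergents p_k = a_k·p_{k-1} + p_{k-2}, q_k = a_k·q_{k-1} + q_{k-2} (p₋₁ = 1, q₋₁ = 0):
  k = 0: a₀ = 7; p₀/q₀ = 7/1; p₀² − 59·q₀² = 49 − 59 = -10.
  k = 1: m = 7, d = 10, a = ⌊(7 + 7)/10⌋ = 1; p/q = (1·7 + 1)/(1·1 + 0) = 8/1; p² − 59·q² = 64 − 59 = 5.
  k = 2: m = 3, d = 5, a = ⌊(7 + 3)/5⌋ = 2; p/q = (2·8 + 7)/(2·1 + 1) = 23/3; p² − 59·q² = 529 − 531 = -2.
  k = 3: m = 7, d = 2, a = ⌊(7 + 7)/2⌋ = 7; p/q = (7·23 + 8)/(7·3 + 1) = 169/22; p² − 59·q² = 28561 − 28556 = 5.
  k = 4: m = 7, d = 5, a = ⌊(7 + 7)/5⌋ = 2; p/q = (2·169 + 23)/(2·22 + 3) = 361/47; p² − 59·q² = 130321 − 130331 = -10.
  k = 5: m = 3, d = 10, a = ⌊(7 + 3)/10⌋ = 1; p/q = (1·361 + 169)/(1·47 + 22) = 530/69; p² − 59·q² = 280900 − 280899 = 1.
  The first convergent with p² − 59·q² = 1 gives the fundamental solution (x₁, y₁) = (530, 69).
Step 2: Apply the recurrence (x_{n+1}, y_{n+1}) = (x₁x_n + 59y₁y_n, x₁y_n + y₁x_n) repeatedly.
  From (x_1, y_1) = (530, 69): x_2 = 530·530 + 59·69·69 = 561799; y_2 = 530·69 + 69·530 = 73140.
  From (x_2, y_2) = (561799, 73140): x_3 = 530·561799 + 59·69·73140 = 595506410; y_3 = 530·73140 + 69·561799 = 77528331.
Step 3: Verify x_3² - 59·y_3² = 354627884351088100 - 354627884351088099 = 1 (should be 1). ✓

(x_1, y_1) = (530, 69); (x_3, y_3) = (595506410, 77528331).


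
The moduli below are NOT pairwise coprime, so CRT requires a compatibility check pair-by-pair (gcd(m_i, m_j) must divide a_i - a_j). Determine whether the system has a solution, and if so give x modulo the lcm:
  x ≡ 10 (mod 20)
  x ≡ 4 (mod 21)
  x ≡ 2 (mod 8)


Moduli 20, 21, 8 are not pairwise coprime, so CRT works modulo lcm(m_i) when all pairwise compatibility conditions hold.
Pairwise compatibility: gcd(m_i, m_j) must divide a_i - a_j for every pair.
Merge one congruence at a time:
  Start: x ≡ 10 (mod 20).
  Combine with x ≡ 4 (mod 21): gcd(20, 21) = 1; 4 - 10 = -6, which IS divisible by 1, so compatible.
    Write x = 10 + 20·t and substitute into x ≡ 4 (mod 21): 20·t ≡ 4 − 10 = -6 (mod 21).
    Reduce coefficients mod 21: 20·t ≡ 15 (mod 21).
    The inverse of 20 mod 21 is 20 (since 20·20 = 400 = 19·21 + 1), so t ≡ 20·15 = 300 ≡ 6 (mod 21).
    Then x = 10 + 20·6 = 130, valid modulo lcm(20, 21) = 420: x ≡ 130 (mod 420).
  Combine with x ≡ 2 (mod 8): gcd(420, 8) = 4; 2 - 130 = -128, which IS divisible by 4, so compatible.
    Write x = 130 + 420·t and substitute into x ≡ 2 (mod 8): 420·t ≡ 2 − 130 = -128 (mod 8).
    Divide the congruence (and modulus) by g = 4: 105·t ≡ -32 (mod 2).
    Reduce coefficients mod 2: 1·t ≡ 0 (mod 2).
    So t ≡ 0 (mod 2).
    Then x = 130 + 420·0 = 130, valid modulo lcm(420, 8) = 840: x ≡ 130 (mod 840).
Verify: 130 mod 20 = 10, 130 mod 21 = 4, 130 mod 8 = 2.

x ≡ 130 (mod 840).


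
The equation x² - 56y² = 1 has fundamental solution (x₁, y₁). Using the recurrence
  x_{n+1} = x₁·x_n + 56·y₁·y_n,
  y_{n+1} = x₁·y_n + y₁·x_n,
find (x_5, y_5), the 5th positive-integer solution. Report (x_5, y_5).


Step 1: Find the fundamental solution (x₁, y₁) of x² - 56y² = 1.
  Expand √56 as a continued fraction. a₀ = ⌊√56⌋ = 7; iterate m_{k+1} = d_k·a_k − m_k, d_{k+1} = (56 − m_{k+1}²)/d_k, a_{k+1} = ⌊(a₀ + m_{k+1})/d_{k+1}⌋ (starting m₀ = 0, d₀ = 1), with convergents p_k = a_k·p_{k-1} + p_{k-2}, q_k = a_k·q_{k-1} + q_{k-2} (p₋₁ = 1, q₋₁ = 0):
  k = 0: a₀ = 7; p₀/q₀ = 7/1; p₀² − 56·q₀² = 49 − 56 = -7.
  k = 1: m = 7, d = 7, a = ⌊(7 + 7)/7⌋ = 2; p/q = (2·7 + 1)/(2·1 + 0) = 15/2; p² − 56·q² = 225 − 224 = 1.
  The first convergent with p² − 56·q² = 1 gives the fundamental solution (x₁, y₁) = (15, 2).
Step 2: Apply the recurrence (x_{n+1}, y_{n+1}) = (x₁x_n + 56y₁y_n, x₁y_n + y₁x_n) repeatedly.
  From (x_1, y_1) = (15, 2): x_2 = 15·15 + 56·2·2 = 449; y_2 = 15·2 + 2·15 = 60.
  From (x_2, y_2) = (449, 60): x_3 = 15·449 + 56·2·60 = 13455; y_3 = 15·60 + 2·449 = 1798.
  From (x_3, y_3) = (13455, 1798): x_4 = 15·13455 + 56·2·1798 = 403201; y_4 = 15·1798 + 2·13455 = 53880.
  From (x_4, y_4) = (403201, 53880): x_5 = 15·403201 + 56·2·53880 = 12082575; y_5 = 15·53880 + 2·403201 = 1614602.
Step 3: Verify x_5² - 56·y_5² = 145988618630625 - 145988618630624 = 1 (should be 1). ✓

(x_1, y_1) = (15, 2); (x_5, y_5) = (12082575, 1614602).


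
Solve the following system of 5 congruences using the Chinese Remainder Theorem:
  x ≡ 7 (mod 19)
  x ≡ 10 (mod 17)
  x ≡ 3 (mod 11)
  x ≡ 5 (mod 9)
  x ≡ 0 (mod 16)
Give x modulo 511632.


Product of moduli M = 19 · 17 · 11 · 9 · 16 = 511632.
Merge one congruence at a time:
  Start: x ≡ 7 (mod 19).
  Combine with x ≡ 10 (mod 17); new modulus lcm = 323.
    Write x = 7 + 19·t and substitute into x ≡ 10 (mod 17): 19·t ≡ 10 − 7 = 3 (mod 17).
    Reduce coefficients mod 17: 2·t ≡ 3 (mod 17).
    The inverse of 2 mod 17 is 9 (since 2·9 = 18 = 1·17 + 1), so t ≡ 9·3 = 27 ≡ 10 (mod 17).
    Then x = 7 + 19·10 = 197, valid modulo lcm(19, 17) = 323: x ≡ 197 (mod 323).
  Combine with x ≡ 3 (mod 11); new modulus lcm = 3553.
    Write x = 197 + 323·t and substitute into x ≡ 3 (mod 11): 323·t ≡ 3 − 197 = -194 (mod 11).
    Reduce coefficients mod 11: 4·t ≡ 4 (mod 11).
    The inverse of 4 mod 11 is 3 (since 4·3 = 12 = 1·11 + 1), so t ≡ 3·4 = 12 ≡ 1 (mod 11).
    Then x = 197 + 323·1 = 520, valid modulo lcm(323, 11) = 3553: x ≡ 520 (mod 3553).
  Combine with x ≡ 5 (mod 9); new modulus lcm = 31977.
    Write x = 520 + 3553·t and substitute into x ≡ 5 (mod 9): 3553·t ≡ 5 − 520 = -515 (mod 9).
    Reduce coefficients mod 9: 7·t ≡ 7 (mod 9).
    The inverse of 7 mod 9 is 4 (since 7·4 = 28 = 3·9 + 1), so t ≡ 4·7 = 28 ≡ 1 (mod 9).
    Then x = 520 + 3553·1 = 4073, valid modulo lcm(3553, 9) = 31977: x ≡ 4073 (mod 31977).
  Combine with x ≡ 0 (mod 16); new modulus lcm = 511632.
    Write x = 4073 + 31977·t and substitute into x ≡ 0 (mod 16): 31977·t ≡ 0 − 4073 = -4073 (mod 16).
    Reduce coefficients mod 16: 9·t ≡ 7 (mod 16).
    The inverse of 9 mod 16 is 9 (since 9·9 = 81 = 5·16 + 1), so t ≡ 9·7 = 63 ≡ 15 (mod 16).
    Then x = 4073 + 31977·15 = 483728, valid modulo lcm(31977, 16) = 511632: x ≡ 483728 (mod 511632).
Verify against each original: 483728 mod 19 = 7, 483728 mod 17 = 10, 483728 mod 11 = 3, 483728 mod 9 = 5, 483728 mod 16 = 0.

x ≡ 483728 (mod 511632).


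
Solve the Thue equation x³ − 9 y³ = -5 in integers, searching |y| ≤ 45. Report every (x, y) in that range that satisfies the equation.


The equation is x³ - 9y³ = -5. For fixed y, x³ = 9·y³ − 5, so a solution requires the RHS to be a perfect cube.
Strategy: iterate y from -45 to 45, compute RHS = 9·y³ − 5, and check whether it is a (positive or negative) perfect cube.
Check small values of y:
  y = 0: RHS = -5 is not a perfect cube.
  y = 1: RHS = 4 is not a perfect cube.
  y = -1: RHS = -14 is not a perfect cube.
  y = 2: RHS = 67 is not a perfect cube.
  y = -2: RHS = -77 is not a perfect cube.
  y = 3: RHS = 238 is not a perfect cube.
  y = -3: RHS = -248 is not a perfect cube.
Continuing the search up to |y| = 45 finds no solutions either.
No (x, y) in the scanned range satisfies the equation.

No integer solutions with |y| ≤ 45.


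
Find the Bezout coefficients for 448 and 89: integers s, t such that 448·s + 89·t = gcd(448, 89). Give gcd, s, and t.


Euclidean algorithm on (448, 89) — divide until remainder is 0:
  448 = 5 · 89 + 3
  89 = 29 · 3 + 2
  3 = 1 · 2 + 1
  2 = 2 · 1 + 0
gcd(448, 89) = 1.
Track Bezout coefficients alongside the remainders: start with r₀ = 448 = a·1 + b·0 (s = 1, t = 0) and r₁ = 89 = a·0 + b·1 (s = 0, t = 1); each new remainder r_{k+1} = r_{k-1} − q_k·r_k inherits s_{k+1} = s_{k-1} − q_k·s_k, t_{k+1} = t_{k-1} − q_k·t_k, so r_k = a·s_k + b·t_k at every step:
  q = 5: r = 3, s = 1 − 5·0 = 1, t = 0 − 5·1 = -5  (check: 448·1 + 89·(-5) = 3)
  q = 29: r = 2, s = 0 − 29·1 = -29, t = 1 − 29·(-5) = 146  (check: 448·(-29) + 89·146 = 2)
  q = 1: r = 1, s = 1 − 1·(-29) = 30, t = -5 − 1·146 = -151  (check: 448·30 + 89·(-151) = 1)
The row with r = 1 (the gcd) gives the Bezout coefficients s = 30, t = -151.
Result: 448 · (30) + 89 · (-151) = 1.

gcd(448, 89) = 1; s = 30, t = -151 (check: 448·30 + 89·(-151) = 1).


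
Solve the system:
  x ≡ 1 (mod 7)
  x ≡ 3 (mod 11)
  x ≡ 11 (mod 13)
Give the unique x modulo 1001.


Moduli 7, 11, 13 are pairwise coprime; by CRT there is a unique solution modulo M = 7 · 11 · 13 = 1001.
Solve pairwise, accumulating the modulus:
  Start with x ≡ 1 (mod 7).
  Combine with x ≡ 3 (mod 11): since gcd(7, 11) = 1, we get a unique residue mod 77.
    Write x = 1 + 7·t and substitute into x ≡ 3 (mod 11): 7·t ≡ 3 − 1 = 2 (mod 11).
    The inverse of 7 mod 11 is 8 (since 7·8 = 56 = 5·11 + 1), so t ≡ 8·2 = 16 ≡ 5 (mod 11).
    Then x = 1 + 7·5 = 36, valid modulo lcm(7, 11) = 77: x ≡ 36 (mod 77).
  Combine with x ≡ 11 (mod 13): since gcd(77, 13) = 1, we get a unique residue mod 1001.
    Write x = 36 + 77·t and substitute into x ≡ 11 (mod 13): 77·t ≡ 11 − 36 = -25 (mod 13).
    Reduce coefficients mod 13: 12·t ≡ 1 (mod 13).
    The inverse of 12 mod 13 is 12 (since 12·12 = 144 = 11·13 + 1), so t ≡ 12·1 = 12 ≡ 12 (mod 13).
    Then x = 36 + 77·12 = 960, valid modulo lcm(77, 13) = 1001: x ≡ 960 (mod 1001).
Verify: 960 mod 7 = 1 ✓, 960 mod 11 = 3 ✓, 960 mod 13 = 11 ✓.

x ≡ 960 (mod 1001).


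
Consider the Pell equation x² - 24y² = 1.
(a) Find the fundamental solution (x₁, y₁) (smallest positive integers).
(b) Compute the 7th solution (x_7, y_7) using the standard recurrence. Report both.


Step 1: Find the fundamental solution (x₁, y₁) of x² - 24y² = 1.
  Expand √24 as a continued fraction. a₀ = ⌊√24⌋ = 4; iterate m_{k+1} = d_k·a_k − m_k, d_{k+1} = (24 − m_{k+1}²)/d_k, a_{k+1} = ⌊(a₀ + m_{k+1})/d_{k+1}⌋ (starting m₀ = 0, d₀ = 1), with convergents p_k = a_k·p_{k-1} + p_{k-2}, q_k = a_k·q_{k-1} + q_{k-2} (p₋₁ = 1, q₋₁ = 0):
  k = 0: a₀ = 4; p₀/q₀ = 4/1; p₀² − 24·q₀² = 16 − 24 = -8.
  k = 1: m = 4, d = 8, a = ⌊(4 + 4)/8⌋ = 1; p/q = (1·4 + 1)/(1·1 + 0) = 5/1; p² − 24·q² = 25 − 24 = 1.
  The first convergent with p² − 24·q² = 1 gives the fundamental solution (x₁, y₁) = (5, 1).
Step 2: Apply the recurrence (x_{n+1}, y_{n+1}) = (x₁x_n + 24y₁y_n, x₁y_n + y₁x_n) repeatedly.
  From (x_1, y_1) = (5, 1): x_2 = 5·5 + 24·1·1 = 49; y_2 = 5·1 + 1·5 = 10.
  From (x_2, y_2) = (49, 10): x_3 = 5·49 + 24·1·10 = 485; y_3 = 5·10 + 1·49 = 99.
  From (x_3, y_3) = (485, 99): x_4 = 5·485 + 24·1·99 = 4801; y_4 = 5·99 + 1·485 = 980.
  From (x_4, y_4) = (4801, 980): x_5 = 5·4801 + 24·1·980 = 47525; y_5 = 5·980 + 1·4801 = 9701.
  From (x_5, y_5) = (47525, 9701): x_6 = 5·47525 + 24·1·9701 = 470449; y_6 = 5·9701 + 1·47525 = 96030.
  From (x_6, y_6) = (470449, 96030): x_7 = 5·470449 + 24·1·96030 = 4656965; y_7 = 5·96030 + 1·470449 = 950599.
Step 3: Verify x_7² - 24·y_7² = 21687323011225 - 21687323011224 = 1 (should be 1). ✓

(x_1, y_1) = (5, 1); (x_7, y_7) = (4656965, 950599).


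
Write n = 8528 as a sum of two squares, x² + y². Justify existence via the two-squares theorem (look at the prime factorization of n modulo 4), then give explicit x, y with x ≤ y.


Step 1: Factor n = 8528 = 2^4 · 13 · 41.
Step 2: Check the mod-4 condition on each prime factor: 2 = 2 (special); 13 ≡ 1 (mod 4), exponent 1; 41 ≡ 1 (mod 4), exponent 1.
All primes ≡ 3 (mod 4) appear to even exponent (or don't appear), so by the two-squares theorem n IS expressible as a sum of two squares.
Step 3: Build a representation. Group n = k² · m with k = 4 and m = 13 · 41 = 533 (a product of primes ≡ 1 (mod 4)); a representation of m scales to one of n via (k·x)² + (k·y)² = k²(x² + y²). Each prime p ≡ 1 (mod 4) is itself a sum of two squares; find a² by testing p − a² for a perfect square:
  13: 13 − 1² = 12, 13 − 2² = 9 = 3² ⇒ 13 = 2² + 3².
  41: 41 − 1² = 40, 41 − 2² = 37, 41 − 3² = 32, 41 − 4² = 25 = 5² ⇒ 41 = 4² + 5².
  Combine using the Brahmagupta–Fibonacci identity (a² + b²)(c² + d²) = (ac − bd)² + (ad + bc)² = (ac + bd)² + (ad − bc)²:
  13 · 41 = 533: from (2² + 3²)(4² + 5²), take (2·4 − 3·5, 2·5 + 3·4) = (8 − 15, 10 + 12) = (-7, 22); dropping signs (only squares matter) gives (7, 22); check 7² + 22² = 49 + 484 = 533 ✓.
  Scale by k = 4: (4·7, 4·22) = (28, 88).
Step 4: Order so x ≤ y and verify: 28² + 88² = 784 + 7744 = 8528 = n. ✓

n = 8528 = 28² + 88² (one valid representation with x ≤ y).


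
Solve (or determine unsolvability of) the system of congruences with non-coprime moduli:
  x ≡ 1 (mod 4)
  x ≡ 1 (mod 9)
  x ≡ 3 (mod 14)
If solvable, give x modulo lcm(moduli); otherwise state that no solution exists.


Moduli 4, 9, 14 are not pairwise coprime, so CRT works modulo lcm(m_i) when all pairwise compatibility conditions hold.
Pairwise compatibility: gcd(m_i, m_j) must divide a_i - a_j for every pair.
Merge one congruence at a time:
  Start: x ≡ 1 (mod 4).
  Combine with x ≡ 1 (mod 9): gcd(4, 9) = 1; 1 - 1 = 0, which IS divisible by 1, so compatible.
    Write x = 1 + 4·t and substitute into x ≡ 1 (mod 9): 4·t ≡ 1 − 1 = 0 (mod 9).
    The inverse of 4 mod 9 is 7 (since 4·7 = 28 = 3·9 + 1), so t ≡ 7·0 = 0 ≡ 0 (mod 9).
    Then x = 1 + 4·0 = 1, valid modulo lcm(4, 9) = 36: x ≡ 1 (mod 36).
  Combine with x ≡ 3 (mod 14): gcd(36, 14) = 2; 3 - 1 = 2, which IS divisible by 2, so compatible.
    Write x = 1 + 36·t and substitute into x ≡ 3 (mod 14): 36·t ≡ 3 − 1 = 2 (mod 14).
    Divide the congruence (and modulus) by g = 2: 18·t ≡ 1 (mod 7).
    Reduce coefficients mod 7: 4·t ≡ 1 (mod 7).
    The inverse of 4 mod 7 is 2 (since 4·2 = 8 = 1·7 + 1), so t ≡ 2·1 = 2 ≡ 2 (mod 7).
    Then x = 1 + 36·2 = 73, valid modulo lcm(36, 14) = 252: x ≡ 73 (mod 252).
Verify: 73 mod 4 = 1, 73 mod 9 = 1, 73 mod 14 = 3.

x ≡ 73 (mod 252).


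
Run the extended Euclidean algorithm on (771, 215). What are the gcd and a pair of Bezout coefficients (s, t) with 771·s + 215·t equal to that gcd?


Euclidean algorithm on (771, 215) — divide until remainder is 0:
  771 = 3 · 215 + 126
  215 = 1 · 126 + 89
  126 = 1 · 89 + 37
  89 = 2 · 37 + 15
  37 = 2 · 15 + 7
  15 = 2 · 7 + 1
  7 = 7 · 1 + 0
gcd(771, 215) = 1.
Track Bezout coefficients alongside the remainders: start with r₀ = 771 = a·1 + b·0 (s = 1, t = 0) and r₁ = 215 = a·0 + b·1 (s = 0, t = 1); each new remainder r_{k+1} = r_{k-1} − q_k·r_k inherits s_{k+1} = s_{k-1} − q_k·s_k, t_{k+1} = t_{k-1} − q_k·t_k, so r_k = a·s_k + b·t_k at every step:
  q = 3: r = 126, s = 1 − 3·0 = 1, t = 0 − 3·1 = -3  (check: 771·1 + 215·(-3) = 126)
  q = 1: r = 89, s = 0 − 1·1 = -1, t = 1 − 1·(-3) = 4  (check: 771·(-1) + 215·4 = 89)
  q = 1: r = 37, s = 1 − 1·(-1) = 2, t = -3 − 1·4 = -7  (check: 771·2 + 215·(-7) = 37)
  q = 2: r = 15, s = -1 − 2·2 = -5, t = 4 − 2·(-7) = 18  (check: 771·(-5) + 215·18 = 15)
  q = 2: r = 7, s = 2 − 2·(-5) = 12, t = -7 − 2·18 = -43  (check: 771·12 + 215·(-43) = 7)
  q = 2: r = 1, s = -5 − 2·12 = -29, t = 18 − 2·(-43) = 104  (check: 771·(-29) + 215·104 = 1)
The row with r = 1 (the gcd) gives the Bezout coefficients s = -29, t = 104.
Result: 771 · (-29) + 215 · (104) = 1.

gcd(771, 215) = 1; s = -29, t = 104 (check: 771·(-29) + 215·104 = 1).


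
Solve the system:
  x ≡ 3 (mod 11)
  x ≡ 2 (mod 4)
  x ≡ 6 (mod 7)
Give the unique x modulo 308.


Moduli 11, 4, 7 are pairwise coprime; by CRT there is a unique solution modulo M = 11 · 4 · 7 = 308.
Solve pairwise, accumulating the modulus:
  Start with x ≡ 3 (mod 11).
  Combine with x ≡ 2 (mod 4): since gcd(11, 4) = 1, we get a unique residue mod 44.
    Write x = 3 + 11·t and substitute into x ≡ 2 (mod 4): 11·t ≡ 2 − 3 = -1 (mod 4).
    Reduce coefficients mod 4: 3·t ≡ 3 (mod 4).
    The inverse of 3 mod 4 is 3 (since 3·3 = 9 = 2·4 + 1), so t ≡ 3·3 = 9 ≡ 1 (mod 4).
    Then x = 3 + 11·1 = 14, valid modulo lcm(11, 4) = 44: x ≡ 14 (mod 44).
  Combine with x ≡ 6 (mod 7): since gcd(44, 7) = 1, we get a unique residue mod 308.
    Write x = 14 + 44·t and substitute into x ≡ 6 (mod 7): 44·t ≡ 6 − 14 = -8 (mod 7).
    Reduce coefficients mod 7: 2·t ≡ 6 (mod 7).
    The inverse of 2 mod 7 is 4 (since 2·4 = 8 = 1·7 + 1), so t ≡ 4·6 = 24 ≡ 3 (mod 7).
    Then x = 14 + 44·3 = 146, valid modulo lcm(44, 7) = 308: x ≡ 146 (mod 308).
Verify: 146 mod 11 = 3 ✓, 146 mod 4 = 2 ✓, 146 mod 7 = 6 ✓.

x ≡ 146 (mod 308).


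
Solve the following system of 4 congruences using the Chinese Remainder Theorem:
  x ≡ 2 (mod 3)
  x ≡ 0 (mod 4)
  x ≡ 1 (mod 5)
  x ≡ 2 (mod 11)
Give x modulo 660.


Product of moduli M = 3 · 4 · 5 · 11 = 660.
Merge one congruence at a time:
  Start: x ≡ 2 (mod 3).
  Combine with x ≡ 0 (mod 4); new modulus lcm = 12.
    Write x = 2 + 3·t and substitute into x ≡ 0 (mod 4): 3·t ≡ 0 − 2 = -2 (mod 4).
    Reduce coefficients mod 4: 3·t ≡ 2 (mod 4).
    The inverse of 3 mod 4 is 3 (since 3·3 = 9 = 2·4 + 1), so t ≡ 3·2 = 6 ≡ 2 (mod 4).
    Then x = 2 + 3·2 = 8, valid modulo lcm(3, 4) = 12: x ≡ 8 (mod 12).
  Combine with x ≡ 1 (mod 5); new modulus lcm = 60.
    Write x = 8 + 12·t and substitute into x ≡ 1 (mod 5): 12·t ≡ 1 − 8 = -7 (mod 5).
    Reduce coefficients mod 5: 2·t ≡ 3 (mod 5).
    The inverse of 2 mod 5 is 3 (since 2·3 = 6 = 1·5 + 1), so t ≡ 3·3 = 9 ≡ 4 (mod 5).
    Then x = 8 + 12·4 = 56, valid modulo lcm(12, 5) = 60: x ≡ 56 (mod 60).
  Combine with x ≡ 2 (mod 11); new modulus lcm = 660.
    Write x = 56 + 60·t and substitute into x ≡ 2 (mod 11): 60·t ≡ 2 − 56 = -54 (mod 11).
    Reduce coefficients mod 11: 5·t ≡ 1 (mod 11).
    The inverse of 5 mod 11 is 9 (since 5·9 = 45 = 4·11 + 1), so t ≡ 9·1 = 9 ≡ 9 (mod 11).
    Then x = 56 + 60·9 = 596, valid modulo lcm(60, 11) = 660: x ≡ 596 (mod 660).
Verify against each original: 596 mod 3 = 2, 596 mod 4 = 0, 596 mod 5 = 1, 596 mod 11 = 2.

x ≡ 596 (mod 660).


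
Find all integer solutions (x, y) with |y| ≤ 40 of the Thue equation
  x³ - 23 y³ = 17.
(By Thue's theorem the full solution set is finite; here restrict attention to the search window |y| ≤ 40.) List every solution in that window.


The equation is x³ - 23y³ = 17. For fixed y, x³ = 23·y³ + 17, so a solution requires the RHS to be a perfect cube.
Strategy: iterate y from -40 to 40, compute RHS = 23·y³ + 17, and check whether it is a (positive or negative) perfect cube.
Check small values of y:
  y = 0: RHS = 17 is not a perfect cube.
  y = 1: RHS = 40 is not a perfect cube.
  y = -1: RHS = -6 is not a perfect cube.
  y = 2: RHS = 201 is not a perfect cube.
  y = -2: RHS = -167 is not a perfect cube.
  y = 3: RHS = 638 is not a perfect cube.
  y = -3: RHS = -604 is not a perfect cube.
Continuing the search up to |y| = 40 finds no solutions either.
No (x, y) in the scanned range satisfies the equation.

No integer solutions with |y| ≤ 40.


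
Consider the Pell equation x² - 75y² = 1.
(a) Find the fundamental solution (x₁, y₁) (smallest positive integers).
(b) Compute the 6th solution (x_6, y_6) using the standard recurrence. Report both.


Step 1: Find the fundamental solution (x₁, y₁) of x² - 75y² = 1.
  Expand √75 as a continued fraction. a₀ = ⌊√75⌋ = 8; iterate m_{k+1} = d_k·a_k − m_k, d_{k+1} = (75 − m_{k+1}²)/d_k, a_{k+1} = ⌊(a₀ + m_{k+1})/d_{k+1}⌋ (starting m₀ = 0, d₀ = 1), with convergents p_k = a_k·p_{k-1} + p_{k-2}, q_k = a_k·q_{k-1} + q_{k-2} (p₋₁ = 1, q₋₁ = 0):
  k = 0: a₀ = 8; p₀/q₀ = 8/1; p₀² − 75·q₀² = 64 − 75 = -11.
  k = 1: m = 8, d = 11, a = ⌊(8 + 8)/11⌋ = 1; p/q = (1·8 + 1)/(1·1 + 0) = 9/1; p² − 75·q² = 81 − 75 = 6.
  k = 2: m = 3, d = 6, a = ⌊(8 + 3)/6⌋ = 1; p/q = (1·9 + 8)/(1·1 + 1) = 17/2; p² − 75·q² = 289 − 300 = -11.
  k = 3: m = 3, d = 11, a = ⌊(8 + 3)/11⌋ = 1; p/q = (1·17 + 9)/(1·2 + 1) = 26/3; p² − 75·q² = 676 − 675 = 1.
  The first convergent with p² − 75·q² = 1 gives the fundamental solution (x₁, y₁) = (26, 3).
Step 2: Apply the recurrence (x_{n+1}, y_{n+1}) = (x₁x_n + 75y₁y_n, x₁y_n + y₁x_n) repeatedly.
  From (x_1, y_1) = (26, 3): x_2 = 26·26 + 75·3·3 = 1351; y_2 = 26·3 + 3·26 = 156.
  From (x_2, y_2) = (1351, 156): x_3 = 26·1351 + 75·3·156 = 70226; y_3 = 26·156 + 3·1351 = 8109.
  From (x_3, y_3) = (70226, 8109): x_4 = 26·70226 + 75·3·8109 = 3650401; y_4 = 26·8109 + 3·70226 = 421512.
  From (x_4, y_4) = (3650401, 421512): x_5 = 26·3650401 + 75·3·421512 = 189750626; y_5 = 26·421512 + 3·3650401 = 21910515.
  From (x_5, y_5) = (189750626, 21910515): x_6 = 26·189750626 + 75·3·21910515 = 9863382151; y_6 = 26·21910515 + 3·189750626 = 1138925268.
Step 3: Verify x_6² - 75·y_6² = 97286307456665386801 - 97286307456665386800 = 1 (should be 1). ✓

(x_1, y_1) = (26, 3); (x_6, y_6) = (9863382151, 1138925268).
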